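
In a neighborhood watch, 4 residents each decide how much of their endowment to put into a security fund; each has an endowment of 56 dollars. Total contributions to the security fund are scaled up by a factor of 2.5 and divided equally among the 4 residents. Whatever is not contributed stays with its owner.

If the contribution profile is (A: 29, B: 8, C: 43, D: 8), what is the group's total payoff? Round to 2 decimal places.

356.00 dollars

Total contributed: 29 + 8 + 43 + 8 = 88; total kept: 4 × 56 − 88 = 136.
The security fund pays out 2.5 × 88 = 220.00 in aggregate.
Group total = 136 + 220.00 = 356.00.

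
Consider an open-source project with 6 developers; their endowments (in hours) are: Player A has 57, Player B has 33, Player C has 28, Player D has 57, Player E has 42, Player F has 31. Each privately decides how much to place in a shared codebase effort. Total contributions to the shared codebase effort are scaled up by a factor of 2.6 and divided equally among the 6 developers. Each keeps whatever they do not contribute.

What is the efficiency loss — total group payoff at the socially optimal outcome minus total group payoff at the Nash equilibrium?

396.80 hours

The private return per contributed unit is 2.6/6 = 0.4333 < 1 for every player regardless of endowment, so the Nash equilibrium is zero contribution and the group total is Σ E_j = 57 + 33 + 28 + 57 + 42 + 31 = 248.
Each contributed unit returns 2.600 to the group, so the social optimum is full contribution by everyone: group total = 2.600 × 248 = 644.80.
Efficiency loss = (2.600 − 1) × 248 = 396.80.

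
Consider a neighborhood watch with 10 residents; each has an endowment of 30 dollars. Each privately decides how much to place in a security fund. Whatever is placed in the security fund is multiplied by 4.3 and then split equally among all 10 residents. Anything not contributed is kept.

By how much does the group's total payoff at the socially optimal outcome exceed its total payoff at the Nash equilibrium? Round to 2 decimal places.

Each contributed unit returns 4.3/10 = 0.4300 to its contributor — below 1 — so contributing 0 is dominant for every player. At the Nash equilibrium everyone keeps their 30, and the group total is 10 × 30 = 300.
Each contributed unit returns 4.300 to the group as a whole (0.4300 to each of 10 players), which exceeds 1, so the social optimum is full contribution: group total = 4.300 × 300 = 1290.00.
Efficiency loss = 1290.00 − 300 = 990.00.

990.00 dollars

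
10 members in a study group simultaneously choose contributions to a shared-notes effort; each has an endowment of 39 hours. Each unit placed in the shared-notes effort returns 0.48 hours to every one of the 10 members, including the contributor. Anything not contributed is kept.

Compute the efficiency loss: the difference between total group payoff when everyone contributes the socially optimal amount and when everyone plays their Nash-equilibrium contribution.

1482.00 hours

The private return per contributed unit is 0.48 < 1, so contributing 0 is dominant for every player. At the Nash equilibrium everyone keeps their 39, and the group total is 10 × 39 = 390.
Each contributed unit returns 4.800 to the group as a whole (0.48 to each of 10 players), which exceeds 1, so the social optimum is full contribution: group total = 4.800 × 390 = 1872.00.
Efficiency loss = 1872.00 − 390 = 1482.00.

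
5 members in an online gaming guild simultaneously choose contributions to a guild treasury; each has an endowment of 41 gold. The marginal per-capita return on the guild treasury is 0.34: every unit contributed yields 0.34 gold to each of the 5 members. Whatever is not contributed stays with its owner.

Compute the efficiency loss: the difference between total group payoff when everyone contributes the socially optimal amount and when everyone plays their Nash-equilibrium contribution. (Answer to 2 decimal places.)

The private return per contributed unit is 0.34 < 1, so contributing 0 is dominant for every player. At the Nash equilibrium everyone keeps their 41, and the group total is 5 × 41 = 205.
Each contributed unit returns 1.700 to the group as a whole (0.34 to each of 5 players), which exceeds 1, so the social optimum is full contribution: group total = 1.700 × 205 = 348.50.
Efficiency loss = 348.50 − 205 = 143.50.

143.50 gold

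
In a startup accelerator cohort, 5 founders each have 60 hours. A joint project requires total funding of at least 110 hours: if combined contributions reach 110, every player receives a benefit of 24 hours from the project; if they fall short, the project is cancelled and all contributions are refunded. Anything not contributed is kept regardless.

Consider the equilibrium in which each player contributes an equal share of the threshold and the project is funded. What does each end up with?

Equal share of the threshold: 110/5 = 22.
At this profile no one gains by cutting their contribution: any cut drops the total below 110, the project is cancelled, contributions are refunded, and the deviator ends with 60, which is less than 60 − 22 + 24 = 62. Contributing more than 22 just wastes the excess. So contributing exactly 22 is a best response.
Each player's payoff: 60 − 22 + 24 = 62.

62 hours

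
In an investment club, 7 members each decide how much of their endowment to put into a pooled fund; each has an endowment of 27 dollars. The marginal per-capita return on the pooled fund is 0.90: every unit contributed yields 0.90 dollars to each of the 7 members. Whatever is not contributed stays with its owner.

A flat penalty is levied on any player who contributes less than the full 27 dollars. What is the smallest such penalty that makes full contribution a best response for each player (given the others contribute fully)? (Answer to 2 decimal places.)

2.70 dollars

Given the others contribute fully, the best deviation is to contribute 0 (any partial contribution still incurs the fine and gives up units whose private return 0.90 is below 1).
Deviating from 27 to 0 saves 27 dollars but forfeits the deviator's share of the drop in the pooled fund: 0.90 × 27 = 24.30.
So the deviation gain is 27 − 24.30 = 2.70, and the fine must be at least 2.70 dollars to wipe it out.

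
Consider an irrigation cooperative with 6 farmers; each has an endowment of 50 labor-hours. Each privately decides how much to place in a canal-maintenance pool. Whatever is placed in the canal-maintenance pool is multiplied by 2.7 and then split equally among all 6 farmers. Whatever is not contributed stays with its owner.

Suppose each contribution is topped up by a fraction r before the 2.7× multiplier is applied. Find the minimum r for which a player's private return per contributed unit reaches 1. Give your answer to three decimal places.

With matching at rate r, one contributed unit becomes (1 + r) in the canal-maintenance pool and returns 2.7 × (1 + r) / 6 to the contributor.
Setting this equal to 1: 1 + r = 6/2.7 = 2.2222.
So the minimum matching rate is r = 2.2222 − 1 = 1.222.

1.222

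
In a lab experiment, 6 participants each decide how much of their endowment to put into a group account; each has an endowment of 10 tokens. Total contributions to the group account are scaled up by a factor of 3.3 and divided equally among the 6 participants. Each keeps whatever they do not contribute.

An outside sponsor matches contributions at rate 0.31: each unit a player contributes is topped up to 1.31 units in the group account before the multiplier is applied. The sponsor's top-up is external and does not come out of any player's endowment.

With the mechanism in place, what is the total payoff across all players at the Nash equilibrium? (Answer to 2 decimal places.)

The effective private return is 3.3 × 1.31 / 6 = 0.7205, which is still under 1, so the mechanism doesn't change anyone's dominant strategy: zero contribution.
At the Nash equilibrium no one contributes; group total payoff = 6 × 10 = 60.

60.00 tokens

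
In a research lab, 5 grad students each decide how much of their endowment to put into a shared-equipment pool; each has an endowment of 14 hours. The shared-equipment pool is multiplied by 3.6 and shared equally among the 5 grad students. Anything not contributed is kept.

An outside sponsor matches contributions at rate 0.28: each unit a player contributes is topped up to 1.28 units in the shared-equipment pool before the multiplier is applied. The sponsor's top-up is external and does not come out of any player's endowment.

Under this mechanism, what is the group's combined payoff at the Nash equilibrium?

70.00 hours

Even with the mechanism, each unit contributed returns only 3.6 × 1.28 / 5 = 0.9216 per unit of net cost, so contributing nothing is still dominant.
Everyone keeps their endowment and the group total is 5 × 14 = 70.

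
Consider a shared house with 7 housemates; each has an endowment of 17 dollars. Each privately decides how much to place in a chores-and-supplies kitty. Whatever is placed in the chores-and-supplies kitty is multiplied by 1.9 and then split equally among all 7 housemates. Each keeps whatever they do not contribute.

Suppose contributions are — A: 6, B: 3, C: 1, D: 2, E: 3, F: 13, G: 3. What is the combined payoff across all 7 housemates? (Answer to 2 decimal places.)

146.90 dollars

Total contributed: 6 + 3 + 1 + 2 + 3 + 13 + 3 = 31; total kept: 7 × 17 − 31 = 88.
The chores-and-supplies kitty pays out 1.9 × 31 = 58.90 in aggregate.
Group total = 88 + 58.90 = 146.90.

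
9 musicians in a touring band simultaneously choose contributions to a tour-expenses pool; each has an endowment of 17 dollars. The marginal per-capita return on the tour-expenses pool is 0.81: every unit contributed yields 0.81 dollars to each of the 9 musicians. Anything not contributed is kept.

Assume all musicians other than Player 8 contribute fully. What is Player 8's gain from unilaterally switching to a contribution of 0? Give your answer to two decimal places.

3.23 dollars

Switching from a contribution of 17 to 0 lets Player 8 keep an extra 17 dollars, but lowers the tour-expenses pool by 17, which costs Player 8 their own share of that drop: 0.81 × 17 = 13.77.
Net gain = 17 − 13.77 = 3.23. The private return per contributed unit (0.81) is below 1, so free-riding is indeed the best response regardless of what the others do.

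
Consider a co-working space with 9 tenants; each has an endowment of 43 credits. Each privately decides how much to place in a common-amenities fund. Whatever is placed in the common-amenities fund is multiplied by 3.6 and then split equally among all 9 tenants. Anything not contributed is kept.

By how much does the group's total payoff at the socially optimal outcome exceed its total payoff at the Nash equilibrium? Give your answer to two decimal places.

Each contributed unit returns 3.6/9 = 0.4000 to its contributor — below 1 — so contributing 0 is dominant for every player. At the Nash equilibrium everyone keeps their 43, and the group total is 9 × 43 = 387.
Each contributed unit returns 3.600 to the group as a whole (0.4000 to each of 9 players), which exceeds 1, so the social optimum is full contribution: group total = 3.600 × 387 = 1393.20.
Efficiency loss = 1393.20 − 387 = 1006.20.

1006.20 credits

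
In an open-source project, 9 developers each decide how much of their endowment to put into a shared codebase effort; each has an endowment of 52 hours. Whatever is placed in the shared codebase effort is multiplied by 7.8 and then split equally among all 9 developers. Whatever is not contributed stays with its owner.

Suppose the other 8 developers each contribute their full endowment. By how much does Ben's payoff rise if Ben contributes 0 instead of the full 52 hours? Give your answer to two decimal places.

Switching from a contribution of 52 to 0 lets Ben keep an extra 52 hours, but lowers the shared codebase effort by 52, which costs Ben their own share of that drop: 7.8/9 × 52 = 45.07.
Net gain = 52 − 45.07 = 6.93. The private return per contributed unit (0.8667) is below 1, so free-riding is indeed the best response regardless of what the others do.

6.93 hours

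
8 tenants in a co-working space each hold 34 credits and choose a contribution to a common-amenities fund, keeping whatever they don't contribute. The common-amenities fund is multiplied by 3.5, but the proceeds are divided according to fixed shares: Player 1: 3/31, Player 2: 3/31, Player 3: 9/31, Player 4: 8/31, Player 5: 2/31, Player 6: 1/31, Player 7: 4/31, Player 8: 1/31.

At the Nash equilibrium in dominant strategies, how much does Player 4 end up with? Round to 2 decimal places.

For player j, contributing a unit is worthwhile iff 3.5 × (j's share) ≥ 1, i.e. iff j's share is at least 0.2857.
Only Player 3 (9/31) clears that bar, contributing 34; the remaining 7 contribute 0. Total contributed: 34.
Player 4 keeps 34 and receives 3.5 × 34 × 8/31 = 30.71 from the common-amenities fund, for a payoff of 64.71.

64.71 credits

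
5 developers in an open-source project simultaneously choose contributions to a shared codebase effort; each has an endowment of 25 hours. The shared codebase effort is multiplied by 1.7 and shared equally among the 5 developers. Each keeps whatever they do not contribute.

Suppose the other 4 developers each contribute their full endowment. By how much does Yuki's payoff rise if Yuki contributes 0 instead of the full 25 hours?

Switching from a contribution of 25 to 0 lets Yuki keep an extra 25 hours, but lowers the shared codebase effort by 25, which costs Yuki their own share of that drop: 1.7/5 × 25 = 8.50.
Net gain = 25 − 8.50 = 16.50. The private return per contributed unit (0.3400) is below 1, so free-riding is indeed the best response regardless of what the others do.

16.50 hours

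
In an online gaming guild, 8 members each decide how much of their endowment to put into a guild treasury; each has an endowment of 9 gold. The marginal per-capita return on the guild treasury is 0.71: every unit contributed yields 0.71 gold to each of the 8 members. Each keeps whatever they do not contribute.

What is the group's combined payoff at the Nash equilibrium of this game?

The private return per contributed unit is 0.71 < 1, so contributing 0 is dominant for every player. At the Nash equilibrium everyone keeps their 9, and the group total is 8 × 9 = 72.

72.00 gold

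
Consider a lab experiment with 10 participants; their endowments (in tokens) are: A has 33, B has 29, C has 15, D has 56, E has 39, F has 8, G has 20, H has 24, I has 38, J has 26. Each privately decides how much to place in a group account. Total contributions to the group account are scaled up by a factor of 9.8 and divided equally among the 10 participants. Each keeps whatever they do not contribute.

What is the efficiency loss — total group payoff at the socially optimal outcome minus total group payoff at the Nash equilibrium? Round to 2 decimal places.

2534.40 tokens

The private return per contributed unit is 9.8/10 = 0.9800 < 1 for every player regardless of endowment, so the Nash equilibrium is zero contribution and the group total is Σ E_j = 33 + 29 + 15 + 56 + 39 + 8 + 20 + 24 + 38 + 26 = 288.
Each contributed unit returns 9.800 to the group, so the social optimum is full contribution by everyone: group total = 9.800 × 288 = 2822.40.
Efficiency loss = (9.800 − 1) × 288 = 2534.40.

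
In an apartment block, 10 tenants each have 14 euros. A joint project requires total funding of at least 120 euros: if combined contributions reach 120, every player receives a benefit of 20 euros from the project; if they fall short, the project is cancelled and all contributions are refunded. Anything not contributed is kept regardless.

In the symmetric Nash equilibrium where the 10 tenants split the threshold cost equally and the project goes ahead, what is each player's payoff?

22 euros

Equal share of the threshold: 120/10 = 12.
At this profile no one gains by cutting their contribution: any cut drops the total below 120, the project is cancelled, contributions are refunded, and the deviator ends with 14, which is less than 14 − 12 + 20 = 22. Contributing more than 12 just wastes the excess. So contributing exactly 12 is a best response.
Each player's payoff: 14 − 12 + 20 = 22.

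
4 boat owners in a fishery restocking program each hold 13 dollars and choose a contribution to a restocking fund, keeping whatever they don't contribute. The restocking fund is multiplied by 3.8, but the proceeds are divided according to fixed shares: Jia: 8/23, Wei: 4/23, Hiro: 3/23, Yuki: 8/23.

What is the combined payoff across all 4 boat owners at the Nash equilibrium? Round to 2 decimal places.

124.80 dollars

A player with share s gets back 3.8·s per unit contributed, so full contribution is dominant for anyone with s > 1/3.8 = 0.2632 and zero contribution is dominant for anyone below.
The shares above 0.2632 belong to Jia and Yuki, contributing 13 each; the remaining 2 contribute 0. Total contributed: 26.
The restocking fund pays out 3.8 × 26 = 98.80 in total (split across the unequal shares, but the aggregate is all that matters for the group sum).
The 2 free-riders keep 13 each, adding 26. Group total = 26 + 98.80 = 124.80.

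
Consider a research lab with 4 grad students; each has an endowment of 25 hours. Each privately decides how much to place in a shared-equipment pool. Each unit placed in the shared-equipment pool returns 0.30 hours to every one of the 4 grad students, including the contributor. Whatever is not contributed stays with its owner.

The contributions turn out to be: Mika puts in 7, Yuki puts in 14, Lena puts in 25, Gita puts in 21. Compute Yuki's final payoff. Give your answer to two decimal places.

Total contributed: 7 + 14 + 25 + 21 = 67.
Each receives 0.30 × 67 = 20.10 from the shared-equipment pool.
Yuki keeps 25 − 14 = 11, so Yuki's payoff is 11 + 20.10 = 31.10.

31.10 hours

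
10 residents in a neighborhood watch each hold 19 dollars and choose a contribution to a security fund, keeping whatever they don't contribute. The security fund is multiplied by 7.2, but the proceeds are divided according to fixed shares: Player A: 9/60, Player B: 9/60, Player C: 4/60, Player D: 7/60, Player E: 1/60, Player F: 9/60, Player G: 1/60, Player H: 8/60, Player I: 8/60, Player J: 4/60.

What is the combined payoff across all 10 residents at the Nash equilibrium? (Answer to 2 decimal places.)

543.40 dollars

Player j's private return per contributed unit is 7.2 × (j's share). Contributing is weakly dominant for j when that share is at least 1/7.2 = 0.1389, and contributing 0 is dominant otherwise.
The shares above 0.1389 belong to Player A, Player B and Player F, contributing 19 each; the remaining 7 contribute 0. Total contributed: 57.
The security fund pays out 7.2 × 57 = 410.40 in total (split across the unequal shares, but the aggregate is all that matters for the group sum).
The 7 free-riders keep 19 each, adding 133. Group total = 133 + 410.40 = 543.40.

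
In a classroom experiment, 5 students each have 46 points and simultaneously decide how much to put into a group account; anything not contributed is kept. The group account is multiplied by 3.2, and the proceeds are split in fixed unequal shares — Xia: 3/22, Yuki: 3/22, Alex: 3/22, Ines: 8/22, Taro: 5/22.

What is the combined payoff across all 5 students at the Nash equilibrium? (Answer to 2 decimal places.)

331.20 points

Player j's private return per contributed unit is 3.2 × (j's share). Contributing is weakly dominant for j when that share is at least 1/3.2 = 0.3125, and contributing 0 is dominant otherwise.
Ines alone (share 8/22) is above the threshold, contributing 46; the remaining 4 contribute 0. Total contributed: 46.
The group account pays out 3.2 × 46 = 147.20 in total (split across the unequal shares, but the aggregate is all that matters for the group sum).
The 4 free-riders keep 46 each, adding 184. Group total = 184 + 147.20 = 331.20.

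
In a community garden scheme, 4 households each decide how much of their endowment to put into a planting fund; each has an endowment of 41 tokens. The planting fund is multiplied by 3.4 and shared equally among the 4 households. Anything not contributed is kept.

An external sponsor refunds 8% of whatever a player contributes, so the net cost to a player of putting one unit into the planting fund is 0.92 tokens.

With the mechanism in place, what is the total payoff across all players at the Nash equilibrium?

164.00 tokens

With the mechanism, a contributed unit returns (3.4/4) / 0.92 = 0.9239 per unit of net cost — still below 1 — so contributing 0 remains dominant for every player.
At the Nash equilibrium no one contributes; group total payoff = 4 × 41 = 164.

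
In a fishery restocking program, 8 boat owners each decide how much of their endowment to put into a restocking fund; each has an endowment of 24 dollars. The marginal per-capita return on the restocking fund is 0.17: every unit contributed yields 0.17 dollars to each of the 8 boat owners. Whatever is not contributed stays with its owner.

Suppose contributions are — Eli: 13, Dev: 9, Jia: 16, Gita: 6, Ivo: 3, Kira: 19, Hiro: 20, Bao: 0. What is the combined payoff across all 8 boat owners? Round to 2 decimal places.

Total contributed: 13 + 9 + 16 + 6 + 3 + 19 + 20 + 0 = 86; total kept: 8 × 24 − 86 = 106.
The restocking fund pays out 0.17 × 8 × 86 = 116.96 in aggregate.
Group total = 106 + 116.96 = 222.96.

222.96 dollars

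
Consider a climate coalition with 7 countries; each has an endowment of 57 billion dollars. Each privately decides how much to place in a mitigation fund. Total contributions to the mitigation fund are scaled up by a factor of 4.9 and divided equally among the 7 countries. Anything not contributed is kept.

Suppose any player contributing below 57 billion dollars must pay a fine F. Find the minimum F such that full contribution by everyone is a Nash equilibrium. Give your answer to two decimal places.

Given the others contribute fully, the best deviation is to contribute 0 (any partial contribution still incurs the fine and gives up units whose private return 0.7000 is below 1).
Deviating from 57 to 0 saves 57 billion dollars but forfeits the deviator's share of the drop in the mitigation fund: 4.9/7 × 57 = 39.90.
So the deviation gain is 57 − 39.90 = 17.10, and the fine must be at least 17.10 billion dollars to wipe it out.

17.10 billion dollars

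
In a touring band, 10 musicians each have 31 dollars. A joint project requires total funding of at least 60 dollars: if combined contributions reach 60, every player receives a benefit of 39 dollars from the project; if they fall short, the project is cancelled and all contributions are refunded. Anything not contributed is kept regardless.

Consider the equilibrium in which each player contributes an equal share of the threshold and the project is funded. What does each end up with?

64 dollars

Equal share of the threshold: 60/10 = 6.
At this profile no one gains by cutting their contribution: any cut drops the total below 60, the project is cancelled, contributions are refunded, and the deviator ends with 31, which is less than 31 − 6 + 39 = 64. Contributing more than 6 just wastes the excess. So contributing exactly 6 is a best response.
Each player's payoff: 31 − 6 + 39 = 64.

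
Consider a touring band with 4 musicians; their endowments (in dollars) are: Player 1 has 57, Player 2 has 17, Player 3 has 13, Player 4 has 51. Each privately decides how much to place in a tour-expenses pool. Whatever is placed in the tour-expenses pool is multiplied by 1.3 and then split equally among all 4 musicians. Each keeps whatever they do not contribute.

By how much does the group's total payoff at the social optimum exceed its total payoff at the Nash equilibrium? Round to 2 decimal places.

41.40 dollars

The private return per contributed unit is 1.3/4 = 0.3250 < 1 for every player regardless of endowment, so the Nash equilibrium is zero contribution and the group total is Σ E_j = 57 + 17 + 13 + 51 = 138.
Each contributed unit returns 1.300 to the group, so the social optimum is full contribution by everyone: group total = 1.300 × 138 = 179.40.
Efficiency loss = (1.300 − 1) × 138 = 41.40.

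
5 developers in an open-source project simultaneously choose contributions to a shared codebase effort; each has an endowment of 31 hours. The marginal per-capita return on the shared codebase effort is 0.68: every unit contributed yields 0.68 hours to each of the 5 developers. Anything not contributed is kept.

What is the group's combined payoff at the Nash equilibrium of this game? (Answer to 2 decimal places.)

155.00 hours

The private return per contributed unit is 0.68 < 1, so contributing 0 is dominant for every player. At the Nash equilibrium everyone keeps their 31, and the group total is 5 × 31 = 155.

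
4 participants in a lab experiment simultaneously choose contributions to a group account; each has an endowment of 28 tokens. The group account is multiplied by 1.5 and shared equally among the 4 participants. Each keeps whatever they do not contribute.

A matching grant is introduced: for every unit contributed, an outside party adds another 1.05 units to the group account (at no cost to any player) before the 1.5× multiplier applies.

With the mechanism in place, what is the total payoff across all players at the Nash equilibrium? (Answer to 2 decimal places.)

Even with the mechanism, each unit contributed returns only 1.5 × 2.05 / 4 = 0.7688 per unit of net cost, so contributing nothing is still dominant.
At the Nash equilibrium no one contributes; group total payoff = 4 × 28 = 112.

112.00 tokens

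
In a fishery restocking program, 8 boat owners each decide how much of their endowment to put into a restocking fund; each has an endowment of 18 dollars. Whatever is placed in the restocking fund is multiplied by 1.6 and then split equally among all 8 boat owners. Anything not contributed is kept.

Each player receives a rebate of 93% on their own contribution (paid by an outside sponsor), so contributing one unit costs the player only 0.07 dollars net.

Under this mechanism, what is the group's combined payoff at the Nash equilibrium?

364.32 dollars

With the mechanism, a contributed unit returns (1.6/8) / 0.07 = 2.8571 per unit of net cost to the contributor — now above 1 — so contributing fully is weakly dominant for every player.
So the Nash equilibrium is full contribution by all 8; the group earns 8 × (18 × 0.93 + 1.6 × 18) = 364.32.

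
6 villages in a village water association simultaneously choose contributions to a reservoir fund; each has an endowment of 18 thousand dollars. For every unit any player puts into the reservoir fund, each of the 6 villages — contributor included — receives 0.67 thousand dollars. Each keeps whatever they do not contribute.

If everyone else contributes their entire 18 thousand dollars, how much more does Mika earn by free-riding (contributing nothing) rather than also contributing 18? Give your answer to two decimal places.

Switching from a contribution of 18 to 0 lets Mika keep an extra 18 thousand dollars, but lowers the reservoir fund by 18, which costs Mika their own share of that drop: 0.67 × 18 = 12.06.
Net gain = 18 − 12.06 = 5.94. The private return per contributed unit (0.67) is below 1, so free-riding is indeed the best response regardless of what the others do.

5.94 thousand dollars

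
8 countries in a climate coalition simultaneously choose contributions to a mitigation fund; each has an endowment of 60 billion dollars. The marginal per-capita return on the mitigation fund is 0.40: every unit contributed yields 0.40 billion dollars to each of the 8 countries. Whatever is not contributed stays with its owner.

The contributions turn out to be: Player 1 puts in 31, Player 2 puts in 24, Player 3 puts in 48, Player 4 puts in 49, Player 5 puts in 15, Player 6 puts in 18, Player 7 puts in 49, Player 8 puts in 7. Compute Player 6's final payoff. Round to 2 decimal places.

138.40 billion dollars

Total contributed: 31 + 24 + 48 + 49 + 15 + 18 + 49 + 7 = 241.
Each receives 0.40 × 241 = 96.40 from the mitigation fund.
Player 6 keeps 60 − 18 = 42, so Player 6's payoff is 42 + 96.40 = 138.40.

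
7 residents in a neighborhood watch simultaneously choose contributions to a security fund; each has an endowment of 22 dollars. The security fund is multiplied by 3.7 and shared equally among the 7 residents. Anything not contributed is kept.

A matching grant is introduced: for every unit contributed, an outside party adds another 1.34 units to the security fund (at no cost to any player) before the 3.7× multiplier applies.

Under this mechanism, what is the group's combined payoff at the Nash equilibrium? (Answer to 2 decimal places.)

1333.33 dollars

The effective private return per unit is now 3.7 × 2.34 / 7 = 1.2369 > 1, so every player's dominant strategy flips to full contribution.
At the Nash equilibrium everyone contributes 22. Group total payoff = 3.7 × 2.34 × 154 = 1333.33.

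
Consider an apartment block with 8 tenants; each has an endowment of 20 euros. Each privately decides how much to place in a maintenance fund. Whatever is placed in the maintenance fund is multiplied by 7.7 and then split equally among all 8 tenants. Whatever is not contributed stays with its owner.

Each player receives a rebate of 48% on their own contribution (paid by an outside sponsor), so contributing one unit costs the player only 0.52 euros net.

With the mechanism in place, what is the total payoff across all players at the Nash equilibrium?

With the mechanism, a contributed unit returns (7.7/8) / 0.52 = 1.8510 per unit of net cost to the contributor — now above 1 — so contributing fully is weakly dominant for every player.
So the Nash equilibrium is full contribution by all 8; the group earns 8 × (20 × 0.48 + 7.7 × 20) = 1308.80.

1308.80 euros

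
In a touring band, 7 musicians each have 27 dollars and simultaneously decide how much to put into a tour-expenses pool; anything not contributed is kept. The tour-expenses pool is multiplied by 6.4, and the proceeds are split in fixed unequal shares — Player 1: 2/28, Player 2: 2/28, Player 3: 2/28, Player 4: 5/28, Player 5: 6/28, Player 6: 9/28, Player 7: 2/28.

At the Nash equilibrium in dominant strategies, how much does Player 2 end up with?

64.03 dollars

For player j, contributing a unit is worthwhile iff 6.4 × (j's share) ≥ 1, i.e. iff j's share is at least 0.1563.
Player 4, Player 5 and Player 6 clear that bar, contributing 27 each; the remaining 4 contribute 0. Total contributed: 81.
Player 2 keeps 27 and receives 6.4 × 81 × 2/28 = 37.03 from the tour-expenses pool, for a payoff of 64.03.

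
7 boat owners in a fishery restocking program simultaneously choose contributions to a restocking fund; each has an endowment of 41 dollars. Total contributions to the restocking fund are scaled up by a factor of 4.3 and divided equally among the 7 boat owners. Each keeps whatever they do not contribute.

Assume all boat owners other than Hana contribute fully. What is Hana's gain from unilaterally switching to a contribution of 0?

Switching from a contribution of 41 to 0 lets Hana keep an extra 41 dollars, but lowers the restocking fund by 41, which costs Hana their own share of that drop: 4.3/7 × 41 = 25.19.
Net gain = 41 − 25.19 = 15.81. The private return per contributed unit (0.6143) is below 1, so free-riding is indeed the best response regardless of what the others do.

15.81 dollars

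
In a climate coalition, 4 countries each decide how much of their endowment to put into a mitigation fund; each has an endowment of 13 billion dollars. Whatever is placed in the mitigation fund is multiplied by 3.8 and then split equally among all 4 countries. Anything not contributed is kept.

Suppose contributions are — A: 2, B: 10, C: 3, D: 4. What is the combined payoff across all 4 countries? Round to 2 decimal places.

105.20 billion dollars

Total contributed: 2 + 10 + 3 + 4 = 19; total kept: 4 × 13 − 19 = 33.
The mitigation fund pays out 3.8 × 19 = 72.20 in aggregate.
Group total = 33 + 72.20 = 105.20.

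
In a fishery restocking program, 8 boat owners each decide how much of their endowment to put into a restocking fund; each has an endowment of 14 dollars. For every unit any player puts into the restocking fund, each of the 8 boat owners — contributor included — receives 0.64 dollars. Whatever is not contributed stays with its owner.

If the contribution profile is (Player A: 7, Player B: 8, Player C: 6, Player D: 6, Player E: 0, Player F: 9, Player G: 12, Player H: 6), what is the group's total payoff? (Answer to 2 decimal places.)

Total contributed: 7 + 8 + 6 + 6 + 0 + 9 + 12 + 6 = 54; total kept: 8 × 14 − 54 = 58.
The restocking fund pays out 0.64 × 8 × 54 = 276.48 in aggregate.
Group total = 58 + 276.48 = 334.48.

334.48 dollars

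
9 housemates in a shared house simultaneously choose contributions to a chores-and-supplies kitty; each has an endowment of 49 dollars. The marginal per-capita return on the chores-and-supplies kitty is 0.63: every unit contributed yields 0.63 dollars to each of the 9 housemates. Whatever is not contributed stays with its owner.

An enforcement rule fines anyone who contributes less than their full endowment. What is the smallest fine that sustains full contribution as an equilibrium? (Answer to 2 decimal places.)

Given the others contribute fully, the best deviation is to contribute 0 (any partial contribution still incurs the fine and gives up units whose private return 0.63 is below 1).
Deviating from 49 to 0 saves 49 dollars but forfeits the deviator's share of the drop in the chores-and-supplies kitty: 0.63 × 49 = 30.87.
So the deviation gain is 49 − 30.87 = 18.13, and the fine must be at least 18.13 dollars to wipe it out.

18.13 dollars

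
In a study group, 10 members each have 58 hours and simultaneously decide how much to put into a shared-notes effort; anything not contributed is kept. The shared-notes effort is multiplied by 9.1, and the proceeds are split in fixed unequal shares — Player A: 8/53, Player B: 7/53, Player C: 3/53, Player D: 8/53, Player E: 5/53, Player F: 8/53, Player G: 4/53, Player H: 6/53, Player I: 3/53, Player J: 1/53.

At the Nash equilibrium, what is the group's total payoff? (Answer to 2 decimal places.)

2929.00 hours

Each unit j contributes comes back to j as 9.1 × (j's share), so j prefers to contribute only if that share exceeds 1/9.1 = 0.1099; otherwise keeping the unit dominates.
The shares above 0.1099 belong to Player A, Player B, Player D, Player F and Player H, contributing 58 each; the remaining 5 contribute 0. Total contributed: 290.
The shared-notes effort pays out 9.1 × 290 = 2639.00 in total (split across the unequal shares, but the aggregate is all that matters for the group sum).
The 5 free-riders keep 58 each, adding 290. Group total = 290 + 2639.00 = 2929.00.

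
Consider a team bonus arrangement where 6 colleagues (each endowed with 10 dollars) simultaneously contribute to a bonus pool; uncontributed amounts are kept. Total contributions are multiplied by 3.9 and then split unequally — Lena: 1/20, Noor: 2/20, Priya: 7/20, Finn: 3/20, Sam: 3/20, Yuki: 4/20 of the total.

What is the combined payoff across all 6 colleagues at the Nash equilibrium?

Player j's private return per contributed unit is 3.9 × (j's share). Contributing is weakly dominant for j when that share is at least 1/3.9 = 0.2564, and contributing 0 is dominant otherwise.
Only Priya (7/20) clears that bar, contributing 10; the remaining 5 contribute 0. Total contributed: 10.
The bonus pool pays out 3.9 × 10 = 39.00 in total (split across the unequal shares, but the aggregate is all that matters for the group sum).
The 5 free-riders keep 10 each, adding 50. Group total = 50 + 39.00 = 89.00.

89.00 dollars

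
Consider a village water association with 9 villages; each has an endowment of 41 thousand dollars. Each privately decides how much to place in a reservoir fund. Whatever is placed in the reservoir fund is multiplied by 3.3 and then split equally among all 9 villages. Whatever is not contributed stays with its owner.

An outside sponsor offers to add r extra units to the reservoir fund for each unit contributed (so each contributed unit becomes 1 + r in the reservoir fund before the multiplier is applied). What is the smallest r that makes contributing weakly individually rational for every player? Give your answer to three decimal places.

With matching at rate r, one contributed unit becomes (1 + r) in the reservoir fund and returns 3.3 × (1 + r) / 9 to the contributor.
Setting this equal to 1: 1 + r = 9/3.3 = 2.7273.
So the minimum matching rate is r = 2.7273 − 1 = 1.727.

1.727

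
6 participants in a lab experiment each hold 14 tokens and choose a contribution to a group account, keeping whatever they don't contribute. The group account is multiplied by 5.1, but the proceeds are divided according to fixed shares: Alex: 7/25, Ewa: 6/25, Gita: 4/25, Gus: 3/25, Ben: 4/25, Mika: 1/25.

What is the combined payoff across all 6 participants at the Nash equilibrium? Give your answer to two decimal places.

198.80 tokens

Each unit j contributes comes back to j as 5.1 × (j's share), so j prefers to contribute only if that share exceeds 1/5.1 = 0.1961; otherwise keeping the unit dominates.
Alex and Ewa are above the threshold, contributing 14 each; the remaining 4 contribute 0. Total contributed: 28.
The group account pays out 5.1 × 28 = 142.80 in total (split across the unequal shares, but the aggregate is all that matters for the group sum).
The 4 free-riders keep 14 each, adding 56. Group total = 56 + 142.80 = 198.80.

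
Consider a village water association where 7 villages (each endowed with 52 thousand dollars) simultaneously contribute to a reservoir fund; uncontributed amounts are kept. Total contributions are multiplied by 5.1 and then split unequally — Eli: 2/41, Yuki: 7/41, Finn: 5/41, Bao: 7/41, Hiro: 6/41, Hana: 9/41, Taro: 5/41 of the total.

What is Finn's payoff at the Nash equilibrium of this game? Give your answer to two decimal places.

A player with share s gets back 5.1·s per unit contributed, so full contribution is dominant for anyone with s > 1/5.1 = 0.1961 and zero contribution is dominant for anyone below.
The only share above 0.1961 is Hana's 9/41, contributing 52; the remaining 6 contribute 0. Total contributed: 52.
Finn keeps 52 and receives 5.1 × 52 × 5/41 = 32.34 from the reservoir fund, for a payoff of 84.34.

84.34 thousand dollars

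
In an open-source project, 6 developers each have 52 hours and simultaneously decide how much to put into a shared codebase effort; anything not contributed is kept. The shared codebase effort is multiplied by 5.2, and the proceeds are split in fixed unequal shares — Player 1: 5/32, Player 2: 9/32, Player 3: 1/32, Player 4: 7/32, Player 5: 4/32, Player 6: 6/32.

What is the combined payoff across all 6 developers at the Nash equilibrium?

For player j, contributing a unit is worthwhile iff 5.2 × (j's share) ≥ 1, i.e. iff j's share is at least 0.1923.
Player 2 and Player 4 clear that bar, contributing 52 each; the remaining 4 contribute 0. Total contributed: 104.
The shared codebase effort pays out 5.2 × 104 = 540.80 in total (split across the unequal shares, but the aggregate is all that matters for the group sum).
The 4 free-riders keep 52 each, adding 208. Group total = 208 + 540.80 = 748.80.

748.80 hours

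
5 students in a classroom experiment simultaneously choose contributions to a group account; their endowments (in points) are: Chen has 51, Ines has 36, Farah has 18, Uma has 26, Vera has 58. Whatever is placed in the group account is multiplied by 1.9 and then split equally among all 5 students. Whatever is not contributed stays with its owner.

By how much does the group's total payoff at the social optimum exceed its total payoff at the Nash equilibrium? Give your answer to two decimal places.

170.10 points

The private return per contributed unit is 1.9/5 = 0.3800 < 1 for every player regardless of endowment, so the Nash equilibrium is zero contribution and the group total is Σ E_j = 51 + 36 + 18 + 26 + 58 = 189.
Each contributed unit returns 1.900 to the group, so the social optimum is full contribution by everyone: group total = 1.900 × 189 = 359.10.
Efficiency loss = (1.900 − 1) × 189 = 170.10.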